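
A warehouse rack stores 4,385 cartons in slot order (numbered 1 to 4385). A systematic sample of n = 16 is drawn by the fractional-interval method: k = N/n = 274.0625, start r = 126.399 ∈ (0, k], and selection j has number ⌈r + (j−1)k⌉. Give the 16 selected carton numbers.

127, 401, 675, 949, 1223, 1497, 1771, 2045, 2319, 2593, 2868, 3142, 3416, 3690, 3964, 4238

j=1: r + 0k = 126.399 → ⌈·⌉ = 127
j=2: r + 1k = 400.4615 → ⌈·⌉ = 401
j=3: r + 2k = 674.524 → ⌈·⌉ = 675
j=4: r + 3k = 948.5865 → ⌈·⌉ = 949
j=5: r + 4k = 1222.649 → ⌈·⌉ = 1223
j=6: r + 5k = 1496.7115 → ⌈·⌉ = 1497
j=7: r + 6k = 1770.774 → ⌈·⌉ = 1771
j=8: r + 7k = 2044.8365 → ⌈·⌉ = 2045
j=9: r + 8k = 2318.899 → ⌈·⌉ = 2319
j=10: r + 9k = 2592.9615 → ⌈·⌉ = 2593
j=11: r + 10k = 2867.024 → ⌈·⌉ = 2868
j=12: r + 11k = 3141.0865 → ⌈·⌉ = 3142
j=13: r + 12k = 3415.149 → ⌈·⌉ = 3416
j=14: r + 13k = 3689.2115 → ⌈·⌉ = 3690
j=15: r + 14k = 3963.274 → ⌈·⌉ = 3964
j=16: r + 15k = 4237.3365 → ⌈·⌉ = 4238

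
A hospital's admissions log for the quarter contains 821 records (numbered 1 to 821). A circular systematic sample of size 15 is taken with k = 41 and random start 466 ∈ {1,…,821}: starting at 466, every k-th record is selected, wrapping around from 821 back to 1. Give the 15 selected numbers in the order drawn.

Selection 1: 466
Selection 2: 466 + 41 = 507
Selection 3: 507 + 41 = 548
Selection 4: 548 + 41 = 589
Selection 5: 589 + 41 = 630
Selection 6: 630 + 41 = 671
Selection 7: 671 + 41 = 712
Selection 8: 712 + 41 = 753
Selection 9: 753 + 41 = 794
Selection 10: 794 + 41 = 835 → 835 − 821 = 14
Selection 11: 14 + 41 = 55
Selection 12: 55 + 41 = 96
Selection 13: 96 + 41 = 137
Selection 14: 137 + 41 = 178
Selection 15: 178 + 41 = 219

466, 507, 548, 589, 630, 671, 712, 753, 794, 14, 55, 96, 137, 178, 219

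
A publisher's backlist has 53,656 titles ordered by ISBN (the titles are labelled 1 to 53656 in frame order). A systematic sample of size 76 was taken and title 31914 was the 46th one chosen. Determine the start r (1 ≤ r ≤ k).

144

k = 53656/76 = 706
r = 31914 − (46−1)×706 = 31914 − 31770 = 144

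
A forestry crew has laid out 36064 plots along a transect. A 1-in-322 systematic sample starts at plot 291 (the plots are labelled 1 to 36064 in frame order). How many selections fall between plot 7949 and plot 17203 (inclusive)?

k = 322
First selection ≥ 7949: 291 + ⌈(7949−291)/322⌉·322 = 291 + 24×322 = 8019
Last selection ≤ 17203: 291 + ⌊(17203−291)/322⌋·322 = 291 + 52×322 = 17035
Count = 52 − 24 + 1 = 29

29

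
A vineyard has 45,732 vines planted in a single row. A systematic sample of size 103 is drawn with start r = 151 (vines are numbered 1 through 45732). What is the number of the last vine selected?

45439

k = 45732/103 = 444
103rd selection = r + (103−1)·k = 151 + 102×444 = 151 + 45288 = 45439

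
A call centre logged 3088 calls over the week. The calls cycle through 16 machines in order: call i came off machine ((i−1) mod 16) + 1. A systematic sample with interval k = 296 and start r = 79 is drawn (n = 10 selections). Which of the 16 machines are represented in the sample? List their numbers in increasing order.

Consecutive selections differ by k = 296, so their machine numbers differ by 296 mod 16 = 8.
gcd(296, 16) = 8, so the sample visits 16/8 = 2 distinct residues mod 16.
Start 79 is machine 15; the machines hit are 7, 15.

7, 15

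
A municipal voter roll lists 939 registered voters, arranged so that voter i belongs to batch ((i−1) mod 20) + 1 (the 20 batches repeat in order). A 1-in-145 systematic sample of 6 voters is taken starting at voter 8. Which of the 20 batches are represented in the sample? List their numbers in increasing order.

Consecutive selections differ by k = 145, so their batch numbers differ by 145 mod 20 = 5.
gcd(145, 20) = 5, so the sample visits 20/5 = 4 distinct residues mod 20.
Start 8 is batch 8; the batches hit are 3, 8, 13, 18.

3, 8, 13, 18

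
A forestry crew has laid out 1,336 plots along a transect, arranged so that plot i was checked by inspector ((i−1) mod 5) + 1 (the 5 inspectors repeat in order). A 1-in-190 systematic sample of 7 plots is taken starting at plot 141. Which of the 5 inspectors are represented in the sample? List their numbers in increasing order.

1

Consecutive selections differ by k = 190, so their inspector numbers differ by 190 mod 5 = 0.
gcd(190, 5) = 5, so the sample visits 5/5 = 1 distinct residues mod 5.
Start 141 is inspector 1; the inspectors hit are 1.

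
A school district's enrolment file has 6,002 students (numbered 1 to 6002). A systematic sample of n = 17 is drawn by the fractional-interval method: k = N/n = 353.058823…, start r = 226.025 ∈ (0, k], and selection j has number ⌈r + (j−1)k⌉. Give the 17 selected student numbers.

227, 580, 933, 1286, 1639, 1992, 2345, 2698, 3051, 3404, 3757, 4110, 4463, 4816, 5169, 5522, 5875

j=1: r + 0k = 226.025 → ⌈·⌉ = 227
j=2: r + 1k = 579.083823… → ⌈·⌉ = 580
j=3: r + 2k = 932.142647… → ⌈·⌉ = 933
j=4: r + 3k = 1285.201470… → ⌈·⌉ = 1286
j=5: r + 4k = 1638.260294… → ⌈·⌉ = 1639
j=6: r + 5k = 1991.319117… → ⌈·⌉ = 1992
j=7: r + 6k = 2344.377941… → ⌈·⌉ = 2345
j=8: r + 7k = 2697.436764… → ⌈·⌉ = 2698
j=9: r + 8k = 3050.495588… → ⌈·⌉ = 3051
j=10: r + 9k = 3403.554411… → ⌈·⌉ = 3404
j=11: r + 10k = 3756.613235… → ⌈·⌉ = 3757
j=12: r + 11k = 4109.672058… → ⌈·⌉ = 4110
j=13: r + 12k = 4462.730882… → ⌈·⌉ = 4463
j=14: r + 13k = 4815.789705… → ⌈·⌉ = 4816
j=15: r + 14k = 5168.848529… → ⌈·⌉ = 5169
j=16: r + 15k = 5521.907352… → ⌈·⌉ = 5522
j=17: r + 16k = 5874.966176… → ⌈·⌉ = 5875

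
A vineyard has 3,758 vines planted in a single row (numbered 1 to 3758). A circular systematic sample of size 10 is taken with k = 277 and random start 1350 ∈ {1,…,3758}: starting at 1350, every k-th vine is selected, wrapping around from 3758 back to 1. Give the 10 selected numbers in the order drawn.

Selection 1: 1350
Selection 2: 1350 + 277 = 1627
Selection 3: 1627 + 277 = 1904
Selection 4: 1904 + 277 = 2181
Selection 5: 2181 + 277 = 2458
Selection 6: 2458 + 277 = 2735
Selection 7: 2735 + 277 = 3012
Selection 8: 3012 + 277 = 3289
Selection 9: 3289 + 277 = 3566
Selection 10: 3566 + 277 = 3843 → 3843 − 3758 = 85

1350, 1627, 1904, 2181, 2458, 2735, 3012, 3289, 3566, 85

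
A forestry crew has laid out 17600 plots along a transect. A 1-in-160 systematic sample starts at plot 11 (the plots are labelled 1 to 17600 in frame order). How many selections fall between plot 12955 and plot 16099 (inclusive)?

k = 160
First selection ≥ 12955: 11 + ⌈(12955−11)/160⌉·160 = 11 + 81×160 = 12971
Last selection ≤ 16099: 11 + ⌊(16099−11)/160⌋·160 = 11 + 100×160 = 16011
Count = 100 − 81 + 1 = 20

20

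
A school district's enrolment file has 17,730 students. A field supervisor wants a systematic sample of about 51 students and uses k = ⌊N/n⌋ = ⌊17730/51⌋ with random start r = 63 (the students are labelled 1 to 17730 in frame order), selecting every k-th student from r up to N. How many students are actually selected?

51

k = ⌊17730/51⌋ = 347
Achieved size = ⌊(17730 − 63)/347⌋ + 1 = ⌊17667/347⌋ + 1 = 50 + 1 = 51
(last selection: 63 + 50×347 = 17413 ≤ 17730; next would be 17760 > 17730)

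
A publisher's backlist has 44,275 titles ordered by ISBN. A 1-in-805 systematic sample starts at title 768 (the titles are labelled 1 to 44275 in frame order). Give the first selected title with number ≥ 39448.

k = 805
Steps past start: ⌈(39448 − 768)/805⌉ = ⌈38680/805⌉ = 49
Selected title: 768 + 49×805 = 40213

40213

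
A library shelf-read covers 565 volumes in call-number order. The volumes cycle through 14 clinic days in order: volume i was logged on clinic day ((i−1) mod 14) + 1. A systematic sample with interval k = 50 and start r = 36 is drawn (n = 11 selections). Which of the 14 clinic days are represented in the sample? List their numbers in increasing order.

2, 4, 6, 8, 10, 12, 14

Consecutive selections differ by k = 50, so their clinic day numbers differ by 50 mod 14 = 8.
gcd(50, 14) = 2, so the sample visits 14/2 = 7 distinct residues mod 14.
Start 36 is clinic day 8; the clinic days hit are 2, 4, 6, 8, 10, 12, 14.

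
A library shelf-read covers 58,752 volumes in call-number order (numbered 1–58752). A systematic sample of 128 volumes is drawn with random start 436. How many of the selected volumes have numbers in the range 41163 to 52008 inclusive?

k = 58752/128 = 459
First selection ≥ 41163: 436 + ⌈(41163−436)/459⌉·459 = 436 + 89×459 = 41287
Last selection ≤ 52008: 436 + ⌊(52008−436)/459⌋·459 = 436 + 112×459 = 51844
Count = 112 − 89 + 1 = 24

24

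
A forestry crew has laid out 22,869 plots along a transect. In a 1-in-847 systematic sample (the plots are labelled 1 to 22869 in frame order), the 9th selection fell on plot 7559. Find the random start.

k = 847
r = 7559 − (9−1)×847 = 7559 − 6776 = 783

783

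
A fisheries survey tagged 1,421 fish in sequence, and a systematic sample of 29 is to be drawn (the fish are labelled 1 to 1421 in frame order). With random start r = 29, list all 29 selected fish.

k = N/n = 1421/29 = 49
fish 1: 29
fish 2: 29 + 49 = 78
fish 3: 78 + 49 = 127
fish 4: 127 + 49 = 176
fish 5: 176 + 49 = 225
fish 6: 225 + 49 = 274
fish 7: 274 + 49 = 323
fish 8: 323 + 49 = 372
fish 9: 372 + 49 = 421
fish 10: 421 + 49 = 470
fish 11: 470 + 49 = 519
fish 12: 519 + 49 = 568
fish 13: 568 + 49 = 617
fish 14: 617 + 49 = 666
fish 15: 666 + 49 = 715
fish 16: 715 + 49 = 764
fish 17: 764 + 49 = 813
fish 18: 813 + 49 = 862
fish 19: 862 + 49 = 911
fish 20: 911 + 49 = 960
fish 21: 960 + 49 = 1009
fish 22: 1009 + 49 = 1058
fish 23: 1058 + 49 = 1107
fish 24: 1107 + 49 = 1156
fish 25: 1156 + 49 = 1205
fish 26: 1205 + 49 = 1254
fish 27: 1254 + 49 = 1303
fish 28: 1303 + 49 = 1352
fish 29: 1352 + 49 = 1401

29, 78, 127, 176, 225, 274, 323, 372, 421, 470, 519, 568, 617, 666, 715, 764, 813, 862, 911, 960, 1009, 1058, 1107, 1156, 1205, 1254, 1303, 1352, 1401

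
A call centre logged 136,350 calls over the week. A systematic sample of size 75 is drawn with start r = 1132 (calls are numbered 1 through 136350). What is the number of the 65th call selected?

k = 136350/75 = 1818
65th selection = r + (65−1)·k = 1132 + 64×1818 = 1132 + 116352 = 117484

117484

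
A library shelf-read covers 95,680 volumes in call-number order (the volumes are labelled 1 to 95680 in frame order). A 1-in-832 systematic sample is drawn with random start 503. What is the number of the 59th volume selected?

k = 832
59th selection = r + (59−1)·k = 503 + 58×832 = 503 + 48256 = 48759

48759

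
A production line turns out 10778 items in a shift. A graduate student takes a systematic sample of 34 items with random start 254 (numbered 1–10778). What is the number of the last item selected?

k = 10778/34 = 317
34th selection = r + (34−1)·k = 254 + 33×317 = 254 + 10461 = 10715

10715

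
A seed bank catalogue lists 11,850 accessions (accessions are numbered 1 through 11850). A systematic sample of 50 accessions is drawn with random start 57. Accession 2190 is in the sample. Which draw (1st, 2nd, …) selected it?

10

k = 11850/50 = 237
position = (2190 − 57)/237 + 1 = 2133/237 + 1 = 9 + 1 = 10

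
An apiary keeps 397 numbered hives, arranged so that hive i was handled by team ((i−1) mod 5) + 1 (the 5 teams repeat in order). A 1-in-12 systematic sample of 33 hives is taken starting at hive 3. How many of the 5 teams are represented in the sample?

Consecutive selections differ by k = 12, so their team numbers differ by 12 mod 5 = 2.
gcd(12, 5) = 1, so the sample visits 5/1 = 5 distinct residues mod 5.
Start 3 is team 3; the teams hit are 1, 2, 3, 4, 5.

5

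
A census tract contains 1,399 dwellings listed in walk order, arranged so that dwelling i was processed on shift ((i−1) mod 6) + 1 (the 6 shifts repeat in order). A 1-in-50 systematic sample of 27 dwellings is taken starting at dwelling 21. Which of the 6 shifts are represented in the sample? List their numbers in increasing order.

1, 3, 5

Consecutive selections differ by k = 50, so their shift numbers differ by 50 mod 6 = 2.
gcd(50, 6) = 2, so the sample visits 6/2 = 3 distinct residues mod 6.
Start 21 is shift 3; the shifts hit are 1, 3, 5.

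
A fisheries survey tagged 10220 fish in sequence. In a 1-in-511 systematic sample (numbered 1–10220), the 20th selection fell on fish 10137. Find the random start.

428

k = 511
r = 10137 − (20−1)×511 = 10137 − 9709 = 428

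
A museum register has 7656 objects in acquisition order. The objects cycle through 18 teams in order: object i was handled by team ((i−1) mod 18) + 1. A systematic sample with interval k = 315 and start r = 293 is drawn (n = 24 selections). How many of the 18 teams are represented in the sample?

Consecutive selections differ by k = 315, so their team numbers differ by 315 mod 18 = 9.
gcd(315, 18) = 9, so the sample visits 18/9 = 2 distinct residues mod 18.
Start 293 is team 5; the teams hit are 5, 14.

2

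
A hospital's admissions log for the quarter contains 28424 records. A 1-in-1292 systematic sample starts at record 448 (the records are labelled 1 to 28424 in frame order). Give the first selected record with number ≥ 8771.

9492

k = 1292
Steps past start: ⌈(8771 − 448)/1292⌉ = ⌈8323/1292⌉ = 7
Selected record: 448 + 7×1292 = 9492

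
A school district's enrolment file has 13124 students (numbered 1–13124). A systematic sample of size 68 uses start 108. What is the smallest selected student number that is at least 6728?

k = 13124/68 = 193
Steps past start: ⌈(6728 − 108)/193⌉ = ⌈6620/193⌉ = 35
Selected student: 108 + 35×193 = 6863

6863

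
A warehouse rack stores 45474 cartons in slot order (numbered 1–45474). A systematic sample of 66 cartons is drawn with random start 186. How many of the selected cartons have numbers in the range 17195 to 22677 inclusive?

8

k = 45474/66 = 689
First selection ≥ 17195: 186 + ⌈(17195−186)/689⌉·689 = 186 + 25×689 = 17411
Last selection ≤ 22677: 186 + ⌊(22677−186)/689⌋·689 = 186 + 32×689 = 22234
Count = 32 − 25 + 1 = 8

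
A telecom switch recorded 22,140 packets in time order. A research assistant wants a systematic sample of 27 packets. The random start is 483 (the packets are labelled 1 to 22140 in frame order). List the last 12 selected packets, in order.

k = N/n = 22140/27 = 820
16th selection = 483 + 15×820 = 12783
17th: 12783 + 820 = 13603
18th: 13603 + 820 = 14423
19th: 14423 + 820 = 15243
20th: 15243 + 820 = 16063
21st: 16063 + 820 = 16883
22nd: 16883 + 820 = 17703
23rd: 17703 + 820 = 18523
24th: 18523 + 820 = 19343
25th: 19343 + 820 = 20163
26th: 20163 + 820 = 20983
27th: 20983 + 820 = 21803

12783, 13603, 14423, 15243, 16063, 16883, 17703, 18523, 19343, 20163, 20983, 21803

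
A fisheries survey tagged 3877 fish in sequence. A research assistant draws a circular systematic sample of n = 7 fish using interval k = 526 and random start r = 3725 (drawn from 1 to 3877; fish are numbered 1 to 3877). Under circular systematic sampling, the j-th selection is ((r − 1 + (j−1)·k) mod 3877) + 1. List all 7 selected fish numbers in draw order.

Selection 1: 3725
Selection 2: 3725 + 526 = 4251 → 4251 − 3877 = 374
Selection 3: 374 + 526 = 900
Selection 4: 900 + 526 = 1426
Selection 5: 1426 + 526 = 1952
Selection 6: 1952 + 526 = 2478
Selection 7: 2478 + 526 = 3004

3725, 374, 900, 1426, 1952, 2478, 3004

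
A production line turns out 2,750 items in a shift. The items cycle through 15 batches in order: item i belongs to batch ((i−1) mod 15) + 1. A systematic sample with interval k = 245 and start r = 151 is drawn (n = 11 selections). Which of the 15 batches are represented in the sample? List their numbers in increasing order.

1, 6, 11

Consecutive selections differ by k = 245, so their batch numbers differ by 245 mod 15 = 5.
gcd(245, 15) = 5, so the sample visits 15/5 = 3 distinct residues mod 15.
Start 151 is batch 1; the batches hit are 1, 6, 11.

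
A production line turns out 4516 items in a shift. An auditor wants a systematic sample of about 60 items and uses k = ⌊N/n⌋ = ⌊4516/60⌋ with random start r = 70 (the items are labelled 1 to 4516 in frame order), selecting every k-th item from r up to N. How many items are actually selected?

60

k = ⌊4516/60⌋ = 75
Achieved size = ⌊(4516 − 70)/75⌋ + 1 = ⌊4446/75⌋ + 1 = 59 + 1 = 60
(last selection: 70 + 59×75 = 4495 ≤ 4516; next would be 4570 > 4516)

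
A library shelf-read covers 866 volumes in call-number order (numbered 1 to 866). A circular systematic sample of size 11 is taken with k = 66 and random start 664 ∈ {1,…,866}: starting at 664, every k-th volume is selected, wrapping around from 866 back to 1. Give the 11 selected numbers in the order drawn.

664, 730, 796, 862, 62, 128, 194, 260, 326, 392, 458

Selection 1: 664
Selection 2: 664 + 66 = 730
Selection 3: 730 + 66 = 796
Selection 4: 796 + 66 = 862
Selection 5: 862 + 66 = 928 → 928 − 866 = 62
Selection 6: 62 + 66 = 128
Selection 7: 128 + 66 = 194
Selection 8: 194 + 66 = 260
Selection 9: 260 + 66 = 326
Selection 10: 326 + 66 = 392
Selection 11: 392 + 66 = 458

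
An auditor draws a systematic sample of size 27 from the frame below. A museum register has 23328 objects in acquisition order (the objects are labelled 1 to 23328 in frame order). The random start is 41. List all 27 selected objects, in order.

41, 905, 1769, 2633, 3497, 4361, 5225, 6089, 6953, 7817, 8681, 9545, 10409, 11273, 12137, 13001, 13865, 14729, 15593, 16457, 17321, 18185, 19049, 19913, 20777, 21641, 22505

k = N/n = 23328/27 = 864
object 1: 41
object 2: 41 + 864 = 905
object 3: 905 + 864 = 1769
object 4: 1769 + 864 = 2633
object 5: 2633 + 864 = 3497
object 6: 3497 + 864 = 4361
object 7: 4361 + 864 = 5225
object 8: 5225 + 864 = 6089
object 9: 6089 + 864 = 6953
object 10: 6953 + 864 = 7817
object 11: 7817 + 864 = 8681
object 12: 8681 + 864 = 9545
object 13: 9545 + 864 = 10409
object 14: 10409 + 864 = 11273
object 15: 11273 + 864 = 12137
object 16: 12137 + 864 = 13001
object 17: 13001 + 864 = 13865
object 18: 13865 + 864 = 14729
object 19: 14729 + 864 = 15593
object 20: 15593 + 864 = 16457
object 21: 16457 + 864 = 17321
object 22: 17321 + 864 = 18185
object 23: 18185 + 864 = 19049
object 24: 19049 + 864 = 19913
object 25: 19913 + 864 = 20777
object 26: 20777 + 864 = 21641
object 27: 21641 + 864 = 22505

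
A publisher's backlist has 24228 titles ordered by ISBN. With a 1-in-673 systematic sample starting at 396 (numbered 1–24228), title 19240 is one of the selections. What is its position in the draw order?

k = 673
position = (19240 − 396)/673 + 1 = 18844/673 + 1 = 28 + 1 = 29

29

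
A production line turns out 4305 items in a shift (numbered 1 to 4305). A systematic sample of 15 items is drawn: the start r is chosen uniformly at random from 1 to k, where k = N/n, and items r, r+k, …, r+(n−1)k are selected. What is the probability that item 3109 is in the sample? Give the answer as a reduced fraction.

k = 4305/15 = 287.
Item 3109 is selected iff r ≡ 3109 (mod 287); exactly one such r in {1,…,287}.
Inclusion probability = 1/287.

1/287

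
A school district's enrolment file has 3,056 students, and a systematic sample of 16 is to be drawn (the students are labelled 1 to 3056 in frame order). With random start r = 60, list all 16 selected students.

k = N/n = 3056/16 = 191
student 1: 60
student 2: 60 + 191 = 251
student 3: 251 + 191 = 442
student 4: 442 + 191 = 633
student 5: 633 + 191 = 824
student 6: 824 + 191 = 1015
student 7: 1015 + 191 = 1206
student 8: 1206 + 191 = 1397
student 9: 1397 + 191 = 1588
student 10: 1588 + 191 = 1779
student 11: 1779 + 191 = 1970
student 12: 1970 + 191 = 2161
student 13: 2161 + 191 = 2352
student 14: 2352 + 191 = 2543
student 15: 2543 + 191 = 2734
student 16: 2734 + 191 = 2925

60, 251, 442, 633, 824, 1015, 1206, 1397, 1588, 1779, 1970, 2161, 2352, 2543, 2734, 2925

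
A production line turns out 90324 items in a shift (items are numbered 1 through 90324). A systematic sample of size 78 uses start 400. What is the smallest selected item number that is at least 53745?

54826

k = 90324/78 = 1158
Steps past start: ⌈(53745 − 400)/1158⌉ = ⌈53345/1158⌉ = 47
Selected item: 400 + 47×1158 = 54826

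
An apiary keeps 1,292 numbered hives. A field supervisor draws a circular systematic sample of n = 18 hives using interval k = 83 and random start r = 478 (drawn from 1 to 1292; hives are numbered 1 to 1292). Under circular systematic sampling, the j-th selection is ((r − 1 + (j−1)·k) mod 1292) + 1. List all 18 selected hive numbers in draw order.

Selection 1: 478
Selection 2: 478 + 83 = 561
Selection 3: 561 + 83 = 644
Selection 4: 644 + 83 = 727
Selection 5: 727 + 83 = 810
Selection 6: 810 + 83 = 893
Selection 7: 893 + 83 = 976
Selection 8: 976 + 83 = 1059
Selection 9: 1059 + 83 = 1142
Selection 10: 1142 + 83 = 1225
Selection 11: 1225 + 83 = 1308 → 1308 − 1292 = 16
Selection 12: 16 + 83 = 99
Selection 13: 99 + 83 = 182
Selection 14: 182 + 83 = 265
Selection 15: 265 + 83 = 348
Selection 16: 348 + 83 = 431
Selection 17: 431 + 83 = 514
Selection 18: 514 + 83 = 597

478, 561, 644, 727, 810, 893, 976, 1059, 1142, 1225, 16, 99, 182, 265, 348, 431, 514, 597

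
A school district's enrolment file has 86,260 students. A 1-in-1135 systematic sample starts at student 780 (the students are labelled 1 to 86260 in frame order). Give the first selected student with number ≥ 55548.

56395

k = 1135
Steps past start: ⌈(55548 − 780)/1135⌉ = ⌈54768/1135⌉ = 49
Selected student: 780 + 49×1135 = 56395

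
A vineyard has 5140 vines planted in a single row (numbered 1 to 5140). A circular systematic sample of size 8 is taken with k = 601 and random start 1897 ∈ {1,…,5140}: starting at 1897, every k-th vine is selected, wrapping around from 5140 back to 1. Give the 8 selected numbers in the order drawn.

Selection 1: 1897
Selection 2: 1897 + 601 = 2498
Selection 3: 2498 + 601 = 3099
Selection 4: 3099 + 601 = 3700
Selection 5: 3700 + 601 = 4301
Selection 6: 4301 + 601 = 4902
Selection 7: 4902 + 601 = 5503 → 5503 − 5140 = 363
Selection 8: 363 + 601 = 964

1897, 2498, 3099, 3700, 4301, 4902, 363, 964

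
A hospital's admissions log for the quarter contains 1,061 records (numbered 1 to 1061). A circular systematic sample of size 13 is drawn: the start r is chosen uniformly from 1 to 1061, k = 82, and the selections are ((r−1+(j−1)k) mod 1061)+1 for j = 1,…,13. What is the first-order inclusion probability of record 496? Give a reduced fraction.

13/1061

For each position j, as r ranges over 1…1061 the j-th selection hits every record exactly once, so record 496 is selected for exactly 13 of the 1061 starts.
Inclusion probability = 13/1061.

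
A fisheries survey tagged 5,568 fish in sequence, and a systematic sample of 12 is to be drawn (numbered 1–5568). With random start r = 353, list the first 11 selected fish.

353, 817, 1281, 1745, 2209, 2673, 3137, 3601, 4065, 4529, 4993

k = N/n = 5568/12 = 464
fish 1: 353
fish 2: 353 + 464 = 817
fish 3: 817 + 464 = 1281
fish 4: 1281 + 464 = 1745
fish 5: 1745 + 464 = 2209
fish 6: 2209 + 464 = 2673
fish 7: 2673 + 464 = 3137
fish 8: 3137 + 464 = 3601
fish 9: 3601 + 464 = 4065
fish 10: 4065 + 464 = 4529
fish 11: 4529 + 464 = 4993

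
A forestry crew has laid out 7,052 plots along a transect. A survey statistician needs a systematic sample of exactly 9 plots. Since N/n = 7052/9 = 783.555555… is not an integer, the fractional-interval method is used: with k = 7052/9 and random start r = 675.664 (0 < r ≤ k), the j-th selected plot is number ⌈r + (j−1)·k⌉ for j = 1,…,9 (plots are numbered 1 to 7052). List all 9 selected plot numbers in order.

j=1: r + 0k = 675.664 → ⌈·⌉ = 676
j=2: r + 1k = 1459.219555… → ⌈·⌉ = 1460
j=3: r + 2k = 2242.775111… → ⌈·⌉ = 2243
j=4: r + 3k = 3026.330666… → ⌈·⌉ = 3027
j=5: r + 4k = 3809.886222… → ⌈·⌉ = 3810
j=6: r + 5k = 4593.441777… → ⌈·⌉ = 4594
j=7: r + 6k = 5376.997333… → ⌈·⌉ = 5377
j=8: r + 7k = 6160.552888… → ⌈·⌉ = 6161
j=9: r + 8k = 6944.108444… → ⌈·⌉ = 6945

676, 1460, 2243, 3027, 3810, 4594, 5377, 6161, 6945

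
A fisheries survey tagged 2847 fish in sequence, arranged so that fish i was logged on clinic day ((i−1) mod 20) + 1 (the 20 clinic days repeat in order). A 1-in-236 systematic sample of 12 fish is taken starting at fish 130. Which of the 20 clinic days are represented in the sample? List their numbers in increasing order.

2, 6, 10, 14, 18

Consecutive selections differ by k = 236, so their clinic day numbers differ by 236 mod 20 = 16.
gcd(236, 20) = 4, so the sample visits 20/4 = 5 distinct residues mod 20.
Start 130 is clinic day 10; the clinic days hit are 2, 6, 10, 14, 18.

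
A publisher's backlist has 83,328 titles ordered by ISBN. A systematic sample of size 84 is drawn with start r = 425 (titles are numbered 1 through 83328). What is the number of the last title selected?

82761

k = 83328/84 = 992
84th selection = r + (84−1)·k = 425 + 83×992 = 425 + 82336 = 82761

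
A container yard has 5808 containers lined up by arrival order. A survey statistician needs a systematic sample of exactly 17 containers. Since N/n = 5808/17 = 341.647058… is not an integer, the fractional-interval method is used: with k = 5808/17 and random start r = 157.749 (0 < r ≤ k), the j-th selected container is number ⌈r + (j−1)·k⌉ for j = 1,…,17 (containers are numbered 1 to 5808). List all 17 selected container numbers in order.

j=1: r + 0k = 157.749 → ⌈·⌉ = 158
j=2: r + 1k = 499.396058… → ⌈·⌉ = 500
j=3: r + 2k = 841.043117… → ⌈·⌉ = 842
j=4: r + 3k = 1182.690176… → ⌈·⌉ = 1183
j=5: r + 4k = 1524.337235… → ⌈·⌉ = 1525
j=6: r + 5k = 1865.984294… → ⌈·⌉ = 1866
j=7: r + 6k = 2207.631352… → ⌈·⌉ = 2208
j=8: r + 7k = 2549.278411… → ⌈·⌉ = 2550
j=9: r + 8k = 2890.925470… → ⌈·⌉ = 2891
j=10: r + 9k = 3232.572529… → ⌈·⌉ = 3233
j=11: r + 10k = 3574.219588… → ⌈·⌉ = 3575
j=12: r + 11k = 3915.866647… → ⌈·⌉ = 3916
j=13: r + 12k = 4257.513705… → ⌈·⌉ = 4258
j=14: r + 13k = 4599.160764… → ⌈·⌉ = 4600
j=15: r + 14k = 4940.807823… → ⌈·⌉ = 4941
j=16: r + 15k = 5282.454882… → ⌈·⌉ = 5283
j=17: r + 16k = 5624.101941… → ⌈·⌉ = 5625

158, 500, 842, 1183, 1525, 1866, 2208, 2550, 2891, 3233, 3575, 3916, 4258, 4600, 4941, 5283, 5625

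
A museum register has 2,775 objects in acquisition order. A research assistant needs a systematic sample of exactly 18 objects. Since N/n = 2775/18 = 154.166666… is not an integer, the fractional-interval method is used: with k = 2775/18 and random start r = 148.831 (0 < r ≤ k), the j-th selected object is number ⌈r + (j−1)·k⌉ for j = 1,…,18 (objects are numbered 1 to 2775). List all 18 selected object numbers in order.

149, 303, 458, 612, 766, 920, 1074, 1228, 1383, 1537, 1691, 1845, 1999, 2153, 2308, 2462, 2616, 2770

j=1: r + 0k = 148.831 → ⌈·⌉ = 149
j=2: r + 1k = 302.997666… → ⌈·⌉ = 303
j=3: r + 2k = 457.164333… → ⌈·⌉ = 458
j=4: r + 3k = 611.331 → ⌈·⌉ = 612
j=5: r + 4k = 765.497666… → ⌈·⌉ = 766
j=6: r + 5k = 919.664333… → ⌈·⌉ = 920
j=7: r + 6k = 1073.831 → ⌈·⌉ = 1074
j=8: r + 7k = 1227.997666… → ⌈·⌉ = 1228
j=9: r + 8k = 1382.164333… → ⌈·⌉ = 1383
j=10: r + 9k = 1536.331 → ⌈·⌉ = 1537
j=11: r + 10k = 1690.497666… → ⌈·⌉ = 1691
j=12: r + 11k = 1844.664333… → ⌈·⌉ = 1845
j=13: r + 12k = 1998.831 → ⌈·⌉ = 1999
j=14: r + 13k = 2152.997666… → ⌈·⌉ = 2153
j=15: r + 14k = 2307.164333… → ⌈·⌉ = 2308
j=16: r + 15k = 2461.331 → ⌈·⌉ = 2462
j=17: r + 16k = 2615.497666… → ⌈·⌉ = 2616
j=18: r + 17k = 2769.664333… → ⌈·⌉ = 2770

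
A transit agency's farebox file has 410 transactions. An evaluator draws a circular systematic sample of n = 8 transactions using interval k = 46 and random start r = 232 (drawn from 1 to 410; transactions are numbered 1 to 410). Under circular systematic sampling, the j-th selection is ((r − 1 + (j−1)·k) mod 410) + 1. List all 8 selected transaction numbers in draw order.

232, 278, 324, 370, 6, 52, 98, 144

Selection 1: 232
Selection 2: 232 + 46 = 278
Selection 3: 278 + 46 = 324
Selection 4: 324 + 46 = 370
Selection 5: 370 + 46 = 416 → 416 − 410 = 6
Selection 6: 6 + 46 = 52
Selection 7: 52 + 46 = 98
Selection 8: 98 + 46 = 144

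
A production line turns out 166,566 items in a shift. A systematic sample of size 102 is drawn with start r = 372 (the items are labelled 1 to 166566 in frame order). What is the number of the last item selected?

165305

k = 166566/102 = 1633
102nd selection = r + (102−1)·k = 372 + 101×1633 = 372 + 164933 = 165305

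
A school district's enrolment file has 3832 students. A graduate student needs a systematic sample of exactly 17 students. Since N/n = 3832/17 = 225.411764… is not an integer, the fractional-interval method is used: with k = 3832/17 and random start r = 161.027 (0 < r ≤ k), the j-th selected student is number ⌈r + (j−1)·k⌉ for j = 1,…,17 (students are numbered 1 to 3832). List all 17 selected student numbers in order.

j=1: r + 0k = 161.027 → ⌈·⌉ = 162
j=2: r + 1k = 386.438764… → ⌈·⌉ = 387
j=3: r + 2k = 611.850529… → ⌈·⌉ = 612
j=4: r + 3k = 837.262294… → ⌈·⌉ = 838
j=5: r + 4k = 1062.674058… → ⌈·⌉ = 1063
j=6: r + 5k = 1288.085823… → ⌈·⌉ = 1289
j=7: r + 6k = 1513.497588… → ⌈·⌉ = 1514
j=8: r + 7k = 1738.909352… → ⌈·⌉ = 1739
j=9: r + 8k = 1964.321117… → ⌈·⌉ = 1965
j=10: r + 9k = 2189.732882… → ⌈·⌉ = 2190
j=11: r + 10k = 2415.144647… → ⌈·⌉ = 2416
j=12: r + 11k = 2640.556411… → ⌈·⌉ = 2641
j=13: r + 12k = 2865.968176… → ⌈·⌉ = 2866
j=14: r + 13k = 3091.379941… → ⌈·⌉ = 3092
j=15: r + 14k = 3316.791705… → ⌈·⌉ = 3317
j=16: r + 15k = 3542.203470… → ⌈·⌉ = 3543
j=17: r + 16k = 3767.615235… → ⌈·⌉ = 3768

162, 387, 612, 838, 1063, 1289, 1514, 1739, 1965, 2190, 2416, 2641, 2866, 3092, 3317, 3543, 3768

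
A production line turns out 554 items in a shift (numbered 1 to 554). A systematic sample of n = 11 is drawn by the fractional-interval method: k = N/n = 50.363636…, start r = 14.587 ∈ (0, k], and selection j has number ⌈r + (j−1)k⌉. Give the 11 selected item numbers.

15, 65, 116, 166, 217, 267, 317, 368, 418, 468, 519

j=1: r + 0k = 14.587 → ⌈·⌉ = 15
j=2: r + 1k = 64.950636… → ⌈·⌉ = 65
j=3: r + 2k = 115.314272… → ⌈·⌉ = 116
j=4: r + 3k = 165.677909… → ⌈·⌉ = 166
j=5: r + 4k = 216.041545… → ⌈·⌉ = 217
j=6: r + 5k = 266.405181… → ⌈·⌉ = 267
j=7: r + 6k = 316.768818… → ⌈·⌉ = 317
j=8: r + 7k = 367.132454… → ⌈·⌉ = 368
j=9: r + 8k = 417.496090… → ⌈·⌉ = 418
j=10: r + 9k = 467.859727… → ⌈·⌉ = 468
j=11: r + 10k = 518.223363… → ⌈·⌉ = 519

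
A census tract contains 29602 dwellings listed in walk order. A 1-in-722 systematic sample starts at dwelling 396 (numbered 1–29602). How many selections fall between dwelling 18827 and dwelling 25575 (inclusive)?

9

k = 722
First selection ≥ 18827: 396 + ⌈(18827−396)/722⌉·722 = 396 + 26×722 = 19168
Last selection ≤ 25575: 396 + ⌊(25575−396)/722⌋·722 = 396 + 34×722 = 24944
Count = 34 − 26 + 1 = 9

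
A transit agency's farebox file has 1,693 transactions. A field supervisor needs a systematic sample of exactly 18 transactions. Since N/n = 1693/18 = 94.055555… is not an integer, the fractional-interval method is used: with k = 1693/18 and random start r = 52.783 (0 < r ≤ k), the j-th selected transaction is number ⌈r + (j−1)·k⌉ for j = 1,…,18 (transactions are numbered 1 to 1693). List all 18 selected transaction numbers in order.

53, 147, 241, 335, 430, 524, 618, 712, 806, 900, 994, 1088, 1182, 1276, 1370, 1464, 1558, 1652

j=1: r + 0k = 52.783 → ⌈·⌉ = 53
j=2: r + 1k = 146.838555… → ⌈·⌉ = 147
j=3: r + 2k = 240.894111… → ⌈·⌉ = 241
j=4: r + 3k = 334.949666… → ⌈·⌉ = 335
j=5: r + 4k = 429.005222… → ⌈·⌉ = 430
j=6: r + 5k = 523.060777… → ⌈·⌉ = 524
j=7: r + 6k = 617.116333… → ⌈·⌉ = 618
j=8: r + 7k = 711.171888… → ⌈·⌉ = 712
j=9: r + 8k = 805.227444… → ⌈·⌉ = 806
j=10: r + 9k = 899.283 → ⌈·⌉ = 900
j=11: r + 10k = 993.338555… → ⌈·⌉ = 994
j=12: r + 11k = 1087.394111… → ⌈·⌉ = 1088
j=13: r + 12k = 1181.449666… → ⌈·⌉ = 1182
j=14: r + 13k = 1275.505222… → ⌈·⌉ = 1276
j=15: r + 14k = 1369.560777… → ⌈·⌉ = 1370
j=16: r + 15k = 1463.616333… → ⌈·⌉ = 1464
j=17: r + 16k = 1557.671888… → ⌈·⌉ = 1558
j=18: r + 17k = 1651.727444… → ⌈·⌉ = 1652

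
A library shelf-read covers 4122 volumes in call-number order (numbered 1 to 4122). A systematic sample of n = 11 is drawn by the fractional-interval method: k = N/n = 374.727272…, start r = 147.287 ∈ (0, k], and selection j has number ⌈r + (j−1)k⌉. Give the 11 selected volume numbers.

j=1: r + 0k = 147.287 → ⌈·⌉ = 148
j=2: r + 1k = 522.014272… → ⌈·⌉ = 523
j=3: r + 2k = 896.741545… → ⌈·⌉ = 897
j=4: r + 3k = 1271.468818… → ⌈·⌉ = 1272
j=5: r + 4k = 1646.196090… → ⌈·⌉ = 1647
j=6: r + 5k = 2020.923363… → ⌈·⌉ = 2021
j=7: r + 6k = 2395.650636… → ⌈·⌉ = 2396
j=8: r + 7k = 2770.377909… → ⌈·⌉ = 2771
j=9: r + 8k = 3145.105181… → ⌈·⌉ = 3146
j=10: r + 9k = 3519.832454… → ⌈·⌉ = 3520
j=11: r + 10k = 3894.559727… → ⌈·⌉ = 3895

148, 523, 897, 1272, 1647, 2021, 2396, 2771, 3146, 3520, 3895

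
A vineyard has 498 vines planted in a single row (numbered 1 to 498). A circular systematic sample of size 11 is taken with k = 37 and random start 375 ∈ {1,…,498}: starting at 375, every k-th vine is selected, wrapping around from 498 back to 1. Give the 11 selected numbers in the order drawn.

Selection 1: 375
Selection 2: 375 + 37 = 412
Selection 3: 412 + 37 = 449
Selection 4: 449 + 37 = 486
Selection 5: 486 + 37 = 523 → 523 − 498 = 25
Selection 6: 25 + 37 = 62
Selection 7: 62 + 37 = 99
Selection 8: 99 + 37 = 136
Selection 9: 136 + 37 = 173
Selection 10: 173 + 37 = 210
Selection 11: 210 + 37 = 247

375, 412, 449, 486, 25, 62, 99, 136, 173, 210, 247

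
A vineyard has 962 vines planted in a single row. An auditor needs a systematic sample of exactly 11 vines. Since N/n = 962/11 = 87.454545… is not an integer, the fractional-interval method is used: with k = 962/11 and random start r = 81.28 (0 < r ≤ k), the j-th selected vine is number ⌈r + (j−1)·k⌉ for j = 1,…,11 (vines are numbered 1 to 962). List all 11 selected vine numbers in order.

j=1: r + 0k = 81.28 → ⌈·⌉ = 82
j=2: r + 1k = 168.734545… → ⌈·⌉ = 169
j=3: r + 2k = 256.189090… → ⌈·⌉ = 257
j=4: r + 3k = 343.643636… → ⌈·⌉ = 344
j=5: r + 4k = 431.098181… → ⌈·⌉ = 432
j=6: r + 5k = 518.552727… → ⌈·⌉ = 519
j=7: r + 6k = 606.007272… → ⌈·⌉ = 607
j=8: r + 7k = 693.461818… → ⌈·⌉ = 694
j=9: r + 8k = 780.916363… → ⌈·⌉ = 781
j=10: r + 9k = 868.370909… → ⌈·⌉ = 869
j=11: r + 10k = 955.825454… → ⌈·⌉ = 956

82, 169, 257, 344, 432, 519, 607, 694, 781, 869, 956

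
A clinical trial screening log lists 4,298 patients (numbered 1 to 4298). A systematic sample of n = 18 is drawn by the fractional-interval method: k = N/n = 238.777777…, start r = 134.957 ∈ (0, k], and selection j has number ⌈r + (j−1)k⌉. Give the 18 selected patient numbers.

135, 374, 613, 852, 1091, 1329, 1568, 1807, 2046, 2284, 2523, 2762, 3001, 3240, 3478, 3717, 3956, 4195

j=1: r + 0k = 134.957 → ⌈·⌉ = 135
j=2: r + 1k = 373.734777… → ⌈·⌉ = 374
j=3: r + 2k = 612.512555… → ⌈·⌉ = 613
j=4: r + 3k = 851.290333… → ⌈·⌉ = 852
j=5: r + 4k = 1090.068111… → ⌈·⌉ = 1091
j=6: r + 5k = 1328.845888… → ⌈·⌉ = 1329
j=7: r + 6k = 1567.623666… → ⌈·⌉ = 1568
j=8: r + 7k = 1806.401444… → ⌈·⌉ = 1807
j=9: r + 8k = 2045.179222… → ⌈·⌉ = 2046
j=10: r + 9k = 2283.957 → ⌈·⌉ = 2284
j=11: r + 10k = 2522.734777… → ⌈·⌉ = 2523
j=12: r + 11k = 2761.512555… → ⌈·⌉ = 2762
j=13: r + 12k = 3000.290333… → ⌈·⌉ = 3001
j=14: r + 13k = 3239.068111… → ⌈·⌉ = 3240
j=15: r + 14k = 3477.845888… → ⌈·⌉ = 3478
j=16: r + 15k = 3716.623666… → ⌈·⌉ = 3717
j=17: r + 16k = 3955.401444… → ⌈·⌉ = 3956
j=18: r + 17k = 4194.179222… → ⌈·⌉ = 4195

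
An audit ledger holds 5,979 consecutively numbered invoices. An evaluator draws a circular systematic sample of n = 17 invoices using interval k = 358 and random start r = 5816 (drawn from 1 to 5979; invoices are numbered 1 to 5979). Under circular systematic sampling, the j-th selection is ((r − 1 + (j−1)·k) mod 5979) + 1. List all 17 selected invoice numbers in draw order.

5816, 195, 553, 911, 1269, 1627, 1985, 2343, 2701, 3059, 3417, 3775, 4133, 4491, 4849, 5207, 5565

Selection 1: 5816
Selection 2: 5816 + 358 = 6174 → 6174 − 5979 = 195
Selection 3: 195 + 358 = 553
Selection 4: 553 + 358 = 911
Selection 5: 911 + 358 = 1269
Selection 6: 1269 + 358 = 1627
Selection 7: 1627 + 358 = 1985
Selection 8: 1985 + 358 = 2343
Selection 9: 2343 + 358 = 2701
Selection 10: 2701 + 358 = 3059
Selection 11: 3059 + 358 = 3417
Selection 12: 3417 + 358 = 3775
Selection 13: 3775 + 358 = 4133
Selection 14: 4133 + 358 = 4491
Selection 15: 4491 + 358 = 4849
Selection 16: 4849 + 358 = 5207
Selection 17: 5207 + 358 = 5565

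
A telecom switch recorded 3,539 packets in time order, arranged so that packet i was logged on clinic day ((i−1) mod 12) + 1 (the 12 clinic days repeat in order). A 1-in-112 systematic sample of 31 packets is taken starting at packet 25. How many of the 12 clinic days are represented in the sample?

3

Consecutive selections differ by k = 112, so their clinic day numbers differ by 112 mod 12 = 4.
gcd(112, 12) = 4, so the sample visits 12/4 = 3 distinct residues mod 12.
Start 25 is clinic day 1; the clinic days hit are 1, 5, 9.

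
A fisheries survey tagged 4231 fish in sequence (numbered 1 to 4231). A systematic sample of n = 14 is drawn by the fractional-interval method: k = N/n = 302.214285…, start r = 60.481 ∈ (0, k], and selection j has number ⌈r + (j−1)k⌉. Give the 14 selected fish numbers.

61, 363, 665, 968, 1270, 1572, 1874, 2176, 2479, 2781, 3083, 3385, 3688, 3990

j=1: r + 0k = 60.481 → ⌈·⌉ = 61
j=2: r + 1k = 362.695285… → ⌈·⌉ = 363
j=3: r + 2k = 664.909571… → ⌈·⌉ = 665
j=4: r + 3k = 967.123857… → ⌈·⌉ = 968
j=5: r + 4k = 1269.338142… → ⌈·⌉ = 1270
j=6: r + 5k = 1571.552428… → ⌈·⌉ = 1572
j=7: r + 6k = 1873.766714… → ⌈·⌉ = 1874
j=8: r + 7k = 2175.981 → ⌈·⌉ = 2176
j=9: r + 8k = 2478.195285… → ⌈·⌉ = 2479
j=10: r + 9k = 2780.409571… → ⌈·⌉ = 2781
j=11: r + 10k = 3082.623857… → ⌈·⌉ = 3083
j=12: r + 11k = 3384.838142… → ⌈·⌉ = 3385
j=13: r + 12k = 3687.052428… → ⌈·⌉ = 3688
j=14: r + 13k = 3989.266714… → ⌈·⌉ = 3990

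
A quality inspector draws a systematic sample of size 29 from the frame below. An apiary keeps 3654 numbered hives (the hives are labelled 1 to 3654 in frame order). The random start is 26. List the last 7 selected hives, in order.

k = N/n = 3654/29 = 126
23rd selection = 26 + 22×126 = 2798
24th: 2798 + 126 = 2924
25th: 2924 + 126 = 3050
26th: 3050 + 126 = 3176
27th: 3176 + 126 = 3302
28th: 3302 + 126 = 3428
29th: 3428 + 126 = 3554

2798, 2924, 3050, 3176, 3302, 3428, 3554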